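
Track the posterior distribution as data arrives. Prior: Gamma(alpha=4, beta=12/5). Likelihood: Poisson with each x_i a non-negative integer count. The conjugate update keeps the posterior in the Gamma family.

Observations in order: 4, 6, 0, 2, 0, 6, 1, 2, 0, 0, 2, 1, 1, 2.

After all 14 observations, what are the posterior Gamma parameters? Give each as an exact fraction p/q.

alpha=31, beta=82/5

obs 1: x=4 → posterior Gamma(8, 17/5)
obs 2: x=6 → posterior Gamma(14, 22/5)
obs 3: x=0 → posterior Gamma(14, 27/5)
obs 4: x=2 → posterior Gamma(16, 32/5)
obs 5: x=0 → posterior Gamma(16, 37/5)
obs 6: x=6 → posterior Gamma(22, 42/5)
obs 7: x=1 → posterior Gamma(23, 47/5)
obs 8: x=2 → posterior Gamma(25, 52/5)
obs 9: x=0 → posterior Gamma(25, 57/5)
obs 10: x=0 → posterior Gamma(25, 62/5)
obs 11: x=2 → posterior Gamma(27, 67/5)
obs 12: x=1 → posterior Gamma(28, 72/5)
obs 13: x=1 → posterior Gamma(29, 77/5)
obs 14: x=2 → posterior Gamma(31, 82/5)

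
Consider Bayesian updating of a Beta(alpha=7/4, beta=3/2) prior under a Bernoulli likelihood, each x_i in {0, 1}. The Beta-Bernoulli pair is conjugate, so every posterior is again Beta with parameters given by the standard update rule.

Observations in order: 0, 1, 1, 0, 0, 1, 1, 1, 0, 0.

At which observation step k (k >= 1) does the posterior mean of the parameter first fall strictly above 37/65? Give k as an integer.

obs 1: x=0 → posterior Beta(7/4, 5/2)
obs 2: x=1 → posterior Beta(11/4, 5/2)
obs 3: x=1 → posterior Beta(15/4, 5/2)
obs 4: x=0 → posterior Beta(15/4, 7/2)
obs 5: x=0 → posterior Beta(15/4, 9/2)
obs 6: x=1 → posterior Beta(19/4, 9/2)
obs 7: x=1 → posterior Beta(23/4, 9/2)
obs 8: x=1 → posterior Beta(27/4, 9/2)
obs 9: x=0 → posterior Beta(27/4, 11/2)
obs 10: x=0 → posterior Beta(27/4, 13/2)

k = 3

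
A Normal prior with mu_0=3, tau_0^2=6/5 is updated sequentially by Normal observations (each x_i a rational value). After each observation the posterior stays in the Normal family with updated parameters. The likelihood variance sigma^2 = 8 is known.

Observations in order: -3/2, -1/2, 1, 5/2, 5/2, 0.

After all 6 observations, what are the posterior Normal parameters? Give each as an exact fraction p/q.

obs 1: x=-3/2 → posterior Normal(111/46, 24/23)
obs 2: x=-1/2 → posterior Normal(27/13, 12/13)
obs 3: x=1 → posterior Normal(57/29, 24/29)
obs 4: x=5/2 → posterior Normal(129/64, 3/4)
obs 5: x=5/2 → posterior Normal(72/35, 24/35)
obs 6: x=0 → posterior Normal(36/19, 12/19)

mu_0=36/19, tau_0^2=12/19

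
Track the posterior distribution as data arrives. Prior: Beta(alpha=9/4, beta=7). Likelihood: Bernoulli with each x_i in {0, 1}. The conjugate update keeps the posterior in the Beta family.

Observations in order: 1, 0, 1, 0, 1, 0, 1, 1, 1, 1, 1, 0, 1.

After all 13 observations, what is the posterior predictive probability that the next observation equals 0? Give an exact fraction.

44/89

obs 1: x=1 → posterior Beta(13/4, 7)
obs 2: x=0 → posterior Beta(13/4, 8)
obs 3: x=1 → posterior Beta(17/4, 8)
obs 4: x=0 → posterior Beta(17/4, 9)
obs 5: x=1 → posterior Beta(21/4, 9)
obs 6: x=0 → posterior Beta(21/4, 10)
obs 7: x=1 → posterior Beta(25/4, 10)
obs 8: x=1 → posterior Beta(29/4, 10)
obs 9: x=1 → posterior Beta(33/4, 10)
obs 10: x=1 → posterior Beta(37/4, 10)
obs 11: x=1 → posterior Beta(41/4, 10)
obs 12: x=0 → posterior Beta(41/4, 11)
obs 13: x=1 → posterior Beta(45/4, 11)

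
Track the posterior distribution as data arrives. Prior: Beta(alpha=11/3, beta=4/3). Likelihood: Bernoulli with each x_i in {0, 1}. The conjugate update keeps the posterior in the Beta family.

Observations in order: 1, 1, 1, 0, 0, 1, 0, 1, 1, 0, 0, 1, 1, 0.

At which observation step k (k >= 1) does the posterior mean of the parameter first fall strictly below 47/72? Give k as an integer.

obs 1: x=1 → posterior Beta(14/3, 4/3)
obs 2: x=1 → posterior Beta(17/3, 4/3)
obs 3: x=1 → posterior Beta(20/3, 4/3)
obs 4: x=0 → posterior Beta(20/3, 7/3)
obs 5: x=0 → posterior Beta(20/3, 10/3)
obs 6: x=1 → posterior Beta(23/3, 10/3)
obs 7: x=0 → posterior Beta(23/3, 13/3)
obs 8: x=1 → posterior Beta(26/3, 13/3)
obs 9: x=1 → posterior Beta(29/3, 13/3)
obs 10: x=0 → posterior Beta(29/3, 16/3)
obs 11: x=0 → posterior Beta(29/3, 19/3)
obs 12: x=1 → posterior Beta(32/3, 19/3)
obs 13: x=1 → posterior Beta(35/3, 19/3)
obs 14: x=0 → posterior Beta(35/3, 22/3)

k = 7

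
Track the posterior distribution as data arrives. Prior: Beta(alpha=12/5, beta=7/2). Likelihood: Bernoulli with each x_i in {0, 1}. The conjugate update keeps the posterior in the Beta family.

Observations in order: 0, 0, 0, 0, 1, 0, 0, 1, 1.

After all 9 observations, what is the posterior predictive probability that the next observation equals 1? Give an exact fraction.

54/149

obs 1: x=0 → posterior Beta(12/5, 9/2)
obs 2: x=0 → posterior Beta(12/5, 11/2)
obs 3: x=0 → posterior Beta(12/5, 13/2)
obs 4: x=0 → posterior Beta(12/5, 15/2)
obs 5: x=1 → posterior Beta(17/5, 15/2)
obs 6: x=0 → posterior Beta(17/5, 17/2)
obs 7: x=0 → posterior Beta(17/5, 19/2)
obs 8: x=1 → posterior Beta(22/5, 19/2)
obs 9: x=1 → posterior Beta(27/5, 19/2)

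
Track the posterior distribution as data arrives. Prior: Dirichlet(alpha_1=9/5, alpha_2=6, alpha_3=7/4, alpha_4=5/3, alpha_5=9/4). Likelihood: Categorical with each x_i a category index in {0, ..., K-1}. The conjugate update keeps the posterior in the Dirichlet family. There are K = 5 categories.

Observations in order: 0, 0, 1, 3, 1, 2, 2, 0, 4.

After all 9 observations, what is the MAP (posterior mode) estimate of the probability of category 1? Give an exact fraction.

105/262

obs 1: x=0 → posterior Dirichlet(14/5, 6, 7/4, 5/3, 9/4)
obs 2: x=0 → posterior Dirichlet(19/5, 6, 7/4, 5/3, 9/4)
obs 3: x=1 → posterior Dirichlet(19/5, 7, 7/4, 5/3, 9/4)
obs 4: x=3 → posterior Dirichlet(19/5, 7, 7/4, 8/3, 9/4)
obs 5: x=1 → posterior Dirichlet(19/5, 8, 7/4, 8/3, 9/4)
obs 6: x=2 → posterior Dirichlet(19/5, 8, 11/4, 8/3, 9/4)
obs 7: x=2 → posterior Dirichlet(19/5, 8, 15/4, 8/3, 9/4)
obs 8: x=0 → posterior Dirichlet(24/5, 8, 15/4, 8/3, 9/4)
obs 9: x=4 → posterior Dirichlet(24/5, 8, 15/4, 8/3, 13/4)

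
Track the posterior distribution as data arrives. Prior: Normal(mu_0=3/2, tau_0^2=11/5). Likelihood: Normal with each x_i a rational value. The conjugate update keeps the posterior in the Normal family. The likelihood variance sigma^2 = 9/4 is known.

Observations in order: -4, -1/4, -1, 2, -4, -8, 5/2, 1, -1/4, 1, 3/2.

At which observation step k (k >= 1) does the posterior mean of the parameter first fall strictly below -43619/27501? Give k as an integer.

k = 6

obs 1: x=-4 → posterior Normal(-217/178, 99/89)
obs 2: x=-1/4 → posterior Normal(-239/266, 99/133)
obs 3: x=-1 → posterior Normal(-109/118, 33/59)
obs 4: x=2 → posterior Normal(-151/442, 99/221)
obs 5: x=-4 → posterior Normal(-503/530, 99/265)
obs 6: x=-8 → posterior Normal(-1207/618, 33/103)
obs 7: x=5/2 → posterior Normal(-987/706, 99/353)
obs 8: x=1 → posterior Normal(-899/794, 99/397)
obs 9: x=-1/4 → posterior Normal(-307/294, 11/49)
obs 10: x=1 → posterior Normal(-833/970, 99/485)
obs 11: x=3/2 → posterior Normal(-701/1058, 99/529)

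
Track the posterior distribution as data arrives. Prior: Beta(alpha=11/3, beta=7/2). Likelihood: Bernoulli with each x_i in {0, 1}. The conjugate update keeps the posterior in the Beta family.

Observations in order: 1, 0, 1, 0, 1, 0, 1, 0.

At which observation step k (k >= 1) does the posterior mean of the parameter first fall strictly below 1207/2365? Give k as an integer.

obs 1: x=1 → posterior Beta(14/3, 7/2)
obs 2: x=0 → posterior Beta(14/3, 9/2)
obs 3: x=1 → posterior Beta(17/3, 9/2)
obs 4: x=0 → posterior Beta(17/3, 11/2)
obs 5: x=1 → posterior Beta(20/3, 11/2)
obs 6: x=0 → posterior Beta(20/3, 13/2)
obs 7: x=1 → posterior Beta(23/3, 13/2)
obs 8: x=0 → posterior Beta(23/3, 15/2)

k = 2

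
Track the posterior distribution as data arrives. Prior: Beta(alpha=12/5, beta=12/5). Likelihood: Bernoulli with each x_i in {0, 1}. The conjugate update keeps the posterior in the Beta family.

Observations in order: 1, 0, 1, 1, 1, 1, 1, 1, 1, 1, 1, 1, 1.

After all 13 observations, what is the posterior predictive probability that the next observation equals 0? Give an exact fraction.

obs 1: x=1 → posterior Beta(17/5, 12/5)
obs 2: x=0 → posterior Beta(17/5, 17/5)
obs 3: x=1 → posterior Beta(22/5, 17/5)
obs 4: x=1 → posterior Beta(27/5, 17/5)
obs 5: x=1 → posterior Beta(32/5, 17/5)
obs 6: x=1 → posterior Beta(37/5, 17/5)
obs 7: x=1 → posterior Beta(42/5, 17/5)
obs 8: x=1 → posterior Beta(47/5, 17/5)
obs 9: x=1 → posterior Beta(52/5, 17/5)
obs 10: x=1 → posterior Beta(57/5, 17/5)
obs 11: x=1 → posterior Beta(62/5, 17/5)
obs 12: x=1 → posterior Beta(67/5, 17/5)
obs 13: x=1 → posterior Beta(72/5, 17/5)

17/89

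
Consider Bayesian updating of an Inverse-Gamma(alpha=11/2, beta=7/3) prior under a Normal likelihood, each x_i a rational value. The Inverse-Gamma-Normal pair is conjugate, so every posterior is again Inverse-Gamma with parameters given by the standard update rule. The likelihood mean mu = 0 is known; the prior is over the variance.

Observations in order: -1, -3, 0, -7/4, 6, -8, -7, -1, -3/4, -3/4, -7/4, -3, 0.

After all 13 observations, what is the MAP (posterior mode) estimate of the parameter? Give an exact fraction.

167/24

obs 1: x=-1 → posterior Inverse-Gamma(6, 17/6)
obs 2: x=-3 → posterior Inverse-Gamma(13/2, 22/3)
obs 3: x=0 → posterior Inverse-Gamma(7, 22/3)
obs 4: x=-7/4 → posterior Inverse-Gamma(15/2, 851/96)
obs 5: x=6 → posterior Inverse-Gamma(8, 2579/96)
obs 6: x=-8 → posterior Inverse-Gamma(17/2, 5651/96)
obs 7: x=-7 → posterior Inverse-Gamma(9, 8003/96)
obs 8: x=-1 → posterior Inverse-Gamma(19/2, 8051/96)
obs 9: x=-3/4 → posterior Inverse-Gamma(10, 4039/48)
obs 10: x=-3/4 → posterior Inverse-Gamma(21/2, 8105/96)
obs 11: x=-7/4 → posterior Inverse-Gamma(11, 2063/24)
obs 12: x=-3 → posterior Inverse-Gamma(23/2, 2171/24)
obs 13: x=0 → posterior Inverse-Gamma(12, 2171/24)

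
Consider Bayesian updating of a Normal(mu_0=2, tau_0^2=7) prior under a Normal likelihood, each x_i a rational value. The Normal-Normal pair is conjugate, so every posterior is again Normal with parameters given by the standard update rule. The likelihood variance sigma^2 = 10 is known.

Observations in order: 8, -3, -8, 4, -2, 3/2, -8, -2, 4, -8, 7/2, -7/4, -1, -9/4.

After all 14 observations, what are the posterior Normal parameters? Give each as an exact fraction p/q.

obs 1: x=8 → posterior Normal(76/17, 70/17)
obs 2: x=-3 → posterior Normal(55/24, 35/12)
obs 3: x=-8 → posterior Normal(-1/31, 70/31)
obs 4: x=4 → posterior Normal(27/38, 35/19)
obs 5: x=-2 → posterior Normal(13/45, 14/9)
obs 6: x=3/2 → posterior Normal(47/104, 35/26)
obs 7: x=-8 → posterior Normal(-65/118, 70/59)
obs 8: x=-2 → posterior Normal(-31/44, 35/33)
obs 9: x=4 → posterior Normal(-37/146, 70/73)
obs 10: x=-8 → posterior Normal(-149/160, 7/8)
obs 11: x=7/2 → posterior Normal(-50/87, 70/87)
obs 12: x=-7/4 → posterior Normal(-249/376, 35/47)
obs 13: x=-1 → posterior Normal(-277/404, 70/101)
obs 14: x=-9/4 → posterior Normal(-85/108, 35/54)

mu_0=-85/108, tau_0^2=35/54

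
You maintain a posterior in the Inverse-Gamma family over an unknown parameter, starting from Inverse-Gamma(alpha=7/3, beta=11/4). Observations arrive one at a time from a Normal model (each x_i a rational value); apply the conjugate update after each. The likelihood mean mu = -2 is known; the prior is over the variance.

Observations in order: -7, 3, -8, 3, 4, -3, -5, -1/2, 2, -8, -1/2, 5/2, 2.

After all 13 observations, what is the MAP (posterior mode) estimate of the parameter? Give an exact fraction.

3063/236

obs 1: x=-7 → posterior Inverse-Gamma(17/6, 61/4)
obs 2: x=3 → posterior Inverse-Gamma(10/3, 111/4)
obs 3: x=-8 → posterior Inverse-Gamma(23/6, 183/4)
obs 4: x=3 → posterior Inverse-Gamma(13/3, 233/4)
obs 5: x=4 → posterior Inverse-Gamma(29/6, 305/4)
obs 6: x=-3 → posterior Inverse-Gamma(16/3, 307/4)
obs 7: x=-5 → posterior Inverse-Gamma(35/6, 325/4)
obs 8: x=-1/2 → posterior Inverse-Gamma(19/3, 659/8)
obs 9: x=2 → posterior Inverse-Gamma(41/6, 723/8)
obs 10: x=-8 → posterior Inverse-Gamma(22/3, 867/8)
obs 11: x=-1/2 → posterior Inverse-Gamma(47/6, 219/2)
obs 12: x=5/2 → posterior Inverse-Gamma(25/3, 957/8)
obs 13: x=2 → posterior Inverse-Gamma(53/6, 1021/8)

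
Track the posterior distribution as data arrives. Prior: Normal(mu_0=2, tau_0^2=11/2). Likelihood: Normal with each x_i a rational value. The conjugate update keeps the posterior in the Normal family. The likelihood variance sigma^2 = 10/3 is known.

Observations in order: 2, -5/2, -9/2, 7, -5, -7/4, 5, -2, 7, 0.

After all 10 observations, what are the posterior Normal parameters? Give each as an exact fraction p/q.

obs 1: x=2 → posterior Normal(2, 110/53)
obs 2: x=-5/2 → posterior Normal(47/172, 55/43)
obs 3: x=-9/2 → posterior Normal(-125/119, 110/119)
obs 4: x=7 → posterior Normal(53/76, 55/76)
obs 5: x=-5 → posterior Normal(-59/185, 22/37)
obs 6: x=-7/4 → posterior Normal(-467/872, 55/109)
obs 7: x=5 → posterior Normal(193/1004, 110/251)
obs 8: x=-2 → posterior Normal(-1/16, 55/142)
obs 9: x=7 → posterior Normal(853/1268, 110/317)
obs 10: x=0 → posterior Normal(853/1400, 11/35)

mu_0=853/1400, tau_0^2=11/35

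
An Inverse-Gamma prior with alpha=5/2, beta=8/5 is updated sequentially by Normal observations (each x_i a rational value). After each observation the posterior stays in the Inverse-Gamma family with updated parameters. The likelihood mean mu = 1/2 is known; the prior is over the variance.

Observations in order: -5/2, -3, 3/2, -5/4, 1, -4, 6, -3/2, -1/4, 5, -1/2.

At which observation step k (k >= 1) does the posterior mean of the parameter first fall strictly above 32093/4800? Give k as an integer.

obs 1: x=-5/2 → posterior Inverse-Gamma(3, 61/10)
obs 2: x=-3 → posterior Inverse-Gamma(7/2, 489/40)
obs 3: x=3/2 → posterior Inverse-Gamma(4, 509/40)
obs 4: x=-5/4 → posterior Inverse-Gamma(9/2, 2281/160)
obs 5: x=1 → posterior Inverse-Gamma(5, 2301/160)
obs 6: x=-4 → posterior Inverse-Gamma(11/2, 3921/160)
obs 7: x=6 → posterior Inverse-Gamma(6, 6341/160)
obs 8: x=-3/2 → posterior Inverse-Gamma(13/2, 6661/160)
obs 9: x=-1/4 → posterior Inverse-Gamma(7, 3353/80)
obs 10: x=5 → posterior Inverse-Gamma(15/2, 4163/80)
obs 11: x=-1/2 → posterior Inverse-Gamma(8, 4203/80)

k = 7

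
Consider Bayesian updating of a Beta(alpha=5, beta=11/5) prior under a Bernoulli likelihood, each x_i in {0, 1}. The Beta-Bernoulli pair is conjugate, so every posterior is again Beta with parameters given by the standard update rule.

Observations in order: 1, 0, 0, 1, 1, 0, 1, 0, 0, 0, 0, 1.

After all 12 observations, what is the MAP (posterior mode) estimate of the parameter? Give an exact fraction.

obs 1: x=1 → posterior Beta(6, 11/5)
obs 2: x=0 → posterior Beta(6, 16/5)
obs 3: x=0 → posterior Beta(6, 21/5)
obs 4: x=1 → posterior Beta(7, 21/5)
obs 5: x=1 → posterior Beta(8, 21/5)
obs 6: x=0 → posterior Beta(8, 26/5)
obs 7: x=1 → posterior Beta(9, 26/5)
obs 8: x=0 → posterior Beta(9, 31/5)
obs 9: x=0 → posterior Beta(9, 36/5)
obs 10: x=0 → posterior Beta(9, 41/5)
obs 11: x=0 → posterior Beta(9, 46/5)
obs 12: x=1 → posterior Beta(10, 46/5)

45/86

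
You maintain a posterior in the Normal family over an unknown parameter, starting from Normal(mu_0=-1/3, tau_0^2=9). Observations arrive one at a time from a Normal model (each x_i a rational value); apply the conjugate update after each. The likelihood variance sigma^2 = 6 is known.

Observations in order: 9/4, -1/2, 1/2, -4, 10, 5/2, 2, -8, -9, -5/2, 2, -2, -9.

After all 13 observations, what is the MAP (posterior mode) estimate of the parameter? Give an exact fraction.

-575/492

obs 1: x=9/4 → posterior Normal(73/60, 18/5)
obs 2: x=-1/2 → posterior Normal(55/96, 9/4)
obs 3: x=1/2 → posterior Normal(73/132, 18/11)
obs 4: x=-4 → posterior Normal(-71/168, 9/7)
obs 5: x=10 → posterior Normal(17/12, 18/17)
obs 6: x=5/2 → posterior Normal(379/240, 9/10)
obs 7: x=2 → posterior Normal(451/276, 18/23)
obs 8: x=-8 → posterior Normal(163/312, 9/13)
obs 9: x=-9 → posterior Normal(-161/348, 18/29)
obs 10: x=-5/2 → posterior Normal(-251/384, 9/16)
obs 11: x=2 → posterior Normal(-179/420, 18/35)
obs 12: x=-2 → posterior Normal(-251/456, 9/19)
obs 13: x=-9 → posterior Normal(-575/492, 18/41)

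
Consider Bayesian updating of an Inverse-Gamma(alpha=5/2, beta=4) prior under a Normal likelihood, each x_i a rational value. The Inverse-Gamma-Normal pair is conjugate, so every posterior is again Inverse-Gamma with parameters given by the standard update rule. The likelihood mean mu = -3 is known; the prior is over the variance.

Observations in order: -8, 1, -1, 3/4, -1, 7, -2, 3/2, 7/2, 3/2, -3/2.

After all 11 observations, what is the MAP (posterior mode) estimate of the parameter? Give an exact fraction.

obs 1: x=-8 → posterior Inverse-Gamma(3, 33/2)
obs 2: x=1 → posterior Inverse-Gamma(7/2, 49/2)
obs 3: x=-1 → posterior Inverse-Gamma(4, 53/2)
obs 4: x=3/4 → posterior Inverse-Gamma(9/2, 1073/32)
obs 5: x=-1 → posterior Inverse-Gamma(5, 1137/32)
obs 6: x=7 → posterior Inverse-Gamma(11/2, 2737/32)
obs 7: x=-2 → posterior Inverse-Gamma(6, 2753/32)
obs 8: x=3/2 → posterior Inverse-Gamma(13/2, 3077/32)
obs 9: x=7/2 → posterior Inverse-Gamma(7, 3753/32)
obs 10: x=3/2 → posterior Inverse-Gamma(15/2, 4077/32)
obs 11: x=-3/2 → posterior Inverse-Gamma(8, 4113/32)

457/32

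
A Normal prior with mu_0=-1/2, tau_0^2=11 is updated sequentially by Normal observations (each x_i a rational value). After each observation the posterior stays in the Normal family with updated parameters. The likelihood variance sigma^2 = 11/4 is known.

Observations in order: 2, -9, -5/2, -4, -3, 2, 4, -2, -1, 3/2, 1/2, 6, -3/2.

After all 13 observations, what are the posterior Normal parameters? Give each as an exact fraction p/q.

mu_0=-57/106, tau_0^2=11/53

obs 1: x=2 → posterior Normal(3/2, 11/5)
obs 2: x=-9 → posterior Normal(-19/6, 11/9)
obs 3: x=-5/2 → posterior Normal(-77/26, 11/13)
obs 4: x=-4 → posterior Normal(-109/34, 11/17)
obs 5: x=-3 → posterior Normal(-19/6, 11/21)
obs 6: x=2 → posterior Normal(-117/50, 11/25)
obs 7: x=4 → posterior Normal(-85/58, 11/29)
obs 8: x=-2 → posterior Normal(-101/66, 1/3)
obs 9: x=-1 → posterior Normal(-109/74, 11/37)
obs 10: x=3/2 → posterior Normal(-97/82, 11/41)
obs 11: x=1/2 → posterior Normal(-31/30, 11/45)
obs 12: x=6 → posterior Normal(-45/98, 11/49)
obs 13: x=-3/2 → posterior Normal(-57/106, 11/53)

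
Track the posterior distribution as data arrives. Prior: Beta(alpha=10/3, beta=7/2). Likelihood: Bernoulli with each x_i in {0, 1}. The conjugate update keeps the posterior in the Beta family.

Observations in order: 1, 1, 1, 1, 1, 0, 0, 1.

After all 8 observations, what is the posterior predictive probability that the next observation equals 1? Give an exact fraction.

obs 1: x=1 → posterior Beta(13/3, 7/2)
obs 2: x=1 → posterior Beta(16/3, 7/2)
obs 3: x=1 → posterior Beta(19/3, 7/2)
obs 4: x=1 → posterior Beta(22/3, 7/2)
obs 5: x=1 → posterior Beta(25/3, 7/2)
obs 6: x=0 → posterior Beta(25/3, 9/2)
obs 7: x=0 → posterior Beta(25/3, 11/2)
obs 8: x=1 → posterior Beta(28/3, 11/2)

56/89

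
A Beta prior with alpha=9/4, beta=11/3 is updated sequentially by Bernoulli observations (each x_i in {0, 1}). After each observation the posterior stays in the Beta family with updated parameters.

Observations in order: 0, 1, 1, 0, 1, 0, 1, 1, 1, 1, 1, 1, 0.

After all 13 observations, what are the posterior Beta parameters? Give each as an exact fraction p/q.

obs 1: x=0 → posterior Beta(9/4, 14/3)
obs 2: x=1 → posterior Beta(13/4, 14/3)
obs 3: x=1 → posterior Beta(17/4, 14/3)
obs 4: x=0 → posterior Beta(17/4, 17/3)
obs 5: x=1 → posterior Beta(21/4, 17/3)
obs 6: x=0 → posterior Beta(21/4, 20/3)
obs 7: x=1 → posterior Beta(25/4, 20/3)
obs 8: x=1 → posterior Beta(29/4, 20/3)
obs 9: x=1 → posterior Beta(33/4, 20/3)
obs 10: x=1 → posterior Beta(37/4, 20/3)
obs 11: x=1 → posterior Beta(41/4, 20/3)
obs 12: x=1 → posterior Beta(45/4, 20/3)
obs 13: x=0 → posterior Beta(45/4, 23/3)

alpha=45/4, beta=23/3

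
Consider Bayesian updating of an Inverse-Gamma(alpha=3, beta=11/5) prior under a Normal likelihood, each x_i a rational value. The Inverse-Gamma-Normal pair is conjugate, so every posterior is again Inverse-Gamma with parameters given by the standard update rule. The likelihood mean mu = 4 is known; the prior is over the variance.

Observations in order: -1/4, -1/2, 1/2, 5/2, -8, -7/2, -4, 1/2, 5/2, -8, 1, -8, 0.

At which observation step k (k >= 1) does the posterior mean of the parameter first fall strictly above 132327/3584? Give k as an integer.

k = 12

obs 1: x=-1/4 → posterior Inverse-Gamma(7/2, 1797/160)
obs 2: x=-1/2 → posterior Inverse-Gamma(4, 3417/160)
obs 3: x=1/2 → posterior Inverse-Gamma(9/2, 4397/160)
obs 4: x=5/2 → posterior Inverse-Gamma(5, 4577/160)
obs 5: x=-8 → posterior Inverse-Gamma(11/2, 16097/160)
obs 6: x=-7/2 → posterior Inverse-Gamma(6, 20597/160)
obs 7: x=-4 → posterior Inverse-Gamma(13/2, 25717/160)
obs 8: x=1/2 → posterior Inverse-Gamma(7, 26697/160)
obs 9: x=5/2 → posterior Inverse-Gamma(15/2, 26877/160)
obs 10: x=-8 → posterior Inverse-Gamma(8, 38397/160)
obs 11: x=1 → posterior Inverse-Gamma(17/2, 39117/160)
obs 12: x=-8 → posterior Inverse-Gamma(9, 50637/160)
obs 13: x=0 → posterior Inverse-Gamma(19/2, 51917/160)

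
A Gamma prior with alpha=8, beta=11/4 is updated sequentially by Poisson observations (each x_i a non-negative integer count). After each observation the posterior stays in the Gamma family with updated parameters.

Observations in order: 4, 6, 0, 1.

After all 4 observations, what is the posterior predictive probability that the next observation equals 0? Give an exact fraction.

1570042899082081611640534563/21670662219970396194714277471

obs 1: x=4 → posterior Gamma(12, 15/4)
obs 2: x=6 → posterior Gamma(18, 19/4)
obs 3: x=0 → posterior Gamma(18, 23/4)
obs 4: x=1 → posterior Gamma(19, 27/4)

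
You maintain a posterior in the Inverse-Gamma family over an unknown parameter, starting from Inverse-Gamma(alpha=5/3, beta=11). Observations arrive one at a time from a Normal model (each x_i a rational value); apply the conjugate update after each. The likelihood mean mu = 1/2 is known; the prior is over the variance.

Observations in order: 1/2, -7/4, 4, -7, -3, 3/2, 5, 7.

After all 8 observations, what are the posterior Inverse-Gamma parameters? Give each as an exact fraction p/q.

alpha=17/3, beta=2741/32

obs 1: x=1/2 → posterior Inverse-Gamma(13/6, 11)
obs 2: x=-7/4 → posterior Inverse-Gamma(8/3, 433/32)
obs 3: x=4 → posterior Inverse-Gamma(19/6, 629/32)
obs 4: x=-7 → posterior Inverse-Gamma(11/3, 1529/32)
obs 5: x=-3 → posterior Inverse-Gamma(25/6, 1725/32)
obs 6: x=3/2 → posterior Inverse-Gamma(14/3, 1741/32)
obs 7: x=5 → posterior Inverse-Gamma(31/6, 2065/32)
obs 8: x=7 → posterior Inverse-Gamma(17/3, 2741/32)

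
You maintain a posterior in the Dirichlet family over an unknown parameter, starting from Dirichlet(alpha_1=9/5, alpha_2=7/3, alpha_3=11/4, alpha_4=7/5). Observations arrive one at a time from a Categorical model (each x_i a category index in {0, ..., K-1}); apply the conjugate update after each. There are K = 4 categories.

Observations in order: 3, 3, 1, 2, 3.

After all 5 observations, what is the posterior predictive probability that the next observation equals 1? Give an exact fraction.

obs 1: x=3 → posterior Dirichlet(9/5, 7/3, 11/4, 12/5)
obs 2: x=3 → posterior Dirichlet(9/5, 7/3, 11/4, 17/5)
obs 3: x=1 → posterior Dirichlet(9/5, 10/3, 11/4, 17/5)
obs 4: x=2 → posterior Dirichlet(9/5, 10/3, 15/4, 17/5)
obs 5: x=3 → posterior Dirichlet(9/5, 10/3, 15/4, 22/5)

200/797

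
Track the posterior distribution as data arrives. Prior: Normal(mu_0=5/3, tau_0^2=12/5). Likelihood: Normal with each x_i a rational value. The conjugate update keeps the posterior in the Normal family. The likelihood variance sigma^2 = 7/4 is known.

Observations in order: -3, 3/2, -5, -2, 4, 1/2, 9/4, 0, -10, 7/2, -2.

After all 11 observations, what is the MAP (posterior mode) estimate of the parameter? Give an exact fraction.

-1301/1689

obs 1: x=-3 → posterior Normal(-257/249, 84/83)
obs 2: x=3/2 → posterior Normal(-41/393, 84/131)
obs 3: x=-5 → posterior Normal(-761/537, 84/179)
obs 4: x=-2 → posterior Normal(-1049/681, 84/227)
obs 5: x=4 → posterior Normal(-43/75, 84/275)
obs 6: x=1/2 → posterior Normal(-401/969, 84/323)
obs 7: x=9/4 → posterior Normal(-11/159, 12/53)
obs 8: x=0 → posterior Normal(-77/1257, 84/419)
obs 9: x=-10 → posterior Normal(-1517/1401, 84/467)
obs 10: x=7/2 → posterior Normal(-1013/1545, 84/515)
obs 11: x=-2 → posterior Normal(-1301/1689, 84/563)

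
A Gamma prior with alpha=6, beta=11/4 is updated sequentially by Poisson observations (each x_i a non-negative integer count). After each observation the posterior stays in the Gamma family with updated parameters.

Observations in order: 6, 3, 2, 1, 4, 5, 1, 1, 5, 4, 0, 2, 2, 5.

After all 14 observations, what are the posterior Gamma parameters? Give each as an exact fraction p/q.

alpha=47, beta=67/4

obs 1: x=6 → posterior Gamma(12, 15/4)
obs 2: x=3 → posterior Gamma(15, 19/4)
obs 3: x=2 → posterior Gamma(17, 23/4)
obs 4: x=1 → posterior Gamma(18, 27/4)
obs 5: x=4 → posterior Gamma(22, 31/4)
obs 6: x=5 → posterior Gamma(27, 35/4)
obs 7: x=1 → posterior Gamma(28, 39/4)
obs 8: x=1 → posterior Gamma(29, 43/4)
obs 9: x=5 → posterior Gamma(34, 47/4)
obs 10: x=4 → posterior Gamma(38, 51/4)
obs 11: x=0 → posterior Gamma(38, 55/4)
obs 12: x=2 → posterior Gamma(40, 59/4)
obs 13: x=2 → posterior Gamma(42, 63/4)
obs 14: x=5 → posterior Gamma(47, 67/4)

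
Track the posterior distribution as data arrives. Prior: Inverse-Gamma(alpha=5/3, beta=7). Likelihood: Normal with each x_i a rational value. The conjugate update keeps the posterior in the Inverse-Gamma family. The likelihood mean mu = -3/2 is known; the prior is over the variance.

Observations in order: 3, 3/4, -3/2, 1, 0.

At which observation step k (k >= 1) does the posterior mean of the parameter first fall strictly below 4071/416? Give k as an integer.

obs 1: x=3 → posterior Inverse-Gamma(13/6, 137/8)
obs 2: x=3/4 → posterior Inverse-Gamma(8/3, 629/32)
obs 3: x=-3/2 → posterior Inverse-Gamma(19/6, 629/32)
obs 4: x=1 → posterior Inverse-Gamma(11/3, 729/32)
obs 5: x=0 → posterior Inverse-Gamma(25/6, 765/32)

k = 3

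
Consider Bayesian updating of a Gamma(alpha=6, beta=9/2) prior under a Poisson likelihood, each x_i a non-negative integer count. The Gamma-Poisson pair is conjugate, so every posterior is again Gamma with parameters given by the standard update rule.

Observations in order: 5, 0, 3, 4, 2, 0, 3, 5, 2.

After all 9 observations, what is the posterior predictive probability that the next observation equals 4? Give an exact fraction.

5714372307298387079479615757763002924071937489280/52666193272726422601456708224751866691705278695881

obs 1: x=5 → posterior Gamma(11, 11/2)
obs 2: x=0 → posterior Gamma(11, 13/2)
obs 3: x=3 → posterior Gamma(14, 15/2)
obs 4: x=4 → posterior Gamma(18, 17/2)
obs 5: x=2 → posterior Gamma(20, 19/2)
obs 6: x=0 → posterior Gamma(20, 21/2)
obs 7: x=3 → posterior Gamma(23, 23/2)
obs 8: x=5 → posterior Gamma(28, 25/2)
obs 9: x=2 → posterior Gamma(30, 27/2)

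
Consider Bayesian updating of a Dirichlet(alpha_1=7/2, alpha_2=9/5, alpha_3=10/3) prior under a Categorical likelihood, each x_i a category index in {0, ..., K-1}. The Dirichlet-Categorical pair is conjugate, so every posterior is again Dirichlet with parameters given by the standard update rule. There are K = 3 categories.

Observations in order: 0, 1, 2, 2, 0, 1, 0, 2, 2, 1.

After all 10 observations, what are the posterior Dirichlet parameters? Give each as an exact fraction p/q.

obs 1: x=0 → posterior Dirichlet(9/2, 9/5, 10/3)
obs 2: x=1 → posterior Dirichlet(9/2, 14/5, 10/3)
obs 3: x=2 → posterior Dirichlet(9/2, 14/5, 13/3)
obs 4: x=2 → posterior Dirichlet(9/2, 14/5, 16/3)
obs 5: x=0 → posterior Dirichlet(11/2, 14/5, 16/3)
obs 6: x=1 → posterior Dirichlet(11/2, 19/5, 16/3)
obs 7: x=0 → posterior Dirichlet(13/2, 19/5, 16/3)
obs 8: x=2 → posterior Dirichlet(13/2, 19/5, 19/3)
obs 9: x=2 → posterior Dirichlet(13/2, 19/5, 22/3)
obs 10: x=1 → posterior Dirichlet(13/2, 24/5, 22/3)

alpha_1=13/2, alpha_2=24/5, alpha_3=22/3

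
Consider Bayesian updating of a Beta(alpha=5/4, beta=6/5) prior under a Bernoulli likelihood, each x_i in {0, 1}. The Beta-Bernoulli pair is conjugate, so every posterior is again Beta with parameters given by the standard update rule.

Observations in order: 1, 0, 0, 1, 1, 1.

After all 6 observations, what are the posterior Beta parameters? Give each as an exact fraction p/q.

obs 1: x=1 → posterior Beta(9/4, 6/5)
obs 2: x=0 → posterior Beta(9/4, 11/5)
obs 3: x=0 → posterior Beta(9/4, 16/5)
obs 4: x=1 → posterior Beta(13/4, 16/5)
obs 5: x=1 → posterior Beta(17/4, 16/5)
obs 6: x=1 → posterior Beta(21/4, 16/5)

alpha=21/4, beta=16/5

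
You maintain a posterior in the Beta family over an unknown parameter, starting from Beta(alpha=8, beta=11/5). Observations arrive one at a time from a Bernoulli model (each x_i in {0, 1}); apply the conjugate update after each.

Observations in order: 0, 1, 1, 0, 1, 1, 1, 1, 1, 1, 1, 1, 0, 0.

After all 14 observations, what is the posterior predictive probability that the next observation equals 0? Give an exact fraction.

obs 1: x=0 → posterior Beta(8, 16/5)
obs 2: x=1 → posterior Beta(9, 16/5)
obs 3: x=1 → posterior Beta(10, 16/5)
obs 4: x=0 → posterior Beta(10, 21/5)
obs 5: x=1 → posterior Beta(11, 21/5)
obs 6: x=1 → posterior Beta(12, 21/5)
obs 7: x=1 → posterior Beta(13, 21/5)
obs 8: x=1 → posterior Beta(14, 21/5)
obs 9: x=1 → posterior Beta(15, 21/5)
obs 10: x=1 → posterior Beta(16, 21/5)
obs 11: x=1 → posterior Beta(17, 21/5)
obs 12: x=1 → posterior Beta(18, 21/5)
obs 13: x=0 → posterior Beta(18, 26/5)
obs 14: x=0 → posterior Beta(18, 31/5)

31/121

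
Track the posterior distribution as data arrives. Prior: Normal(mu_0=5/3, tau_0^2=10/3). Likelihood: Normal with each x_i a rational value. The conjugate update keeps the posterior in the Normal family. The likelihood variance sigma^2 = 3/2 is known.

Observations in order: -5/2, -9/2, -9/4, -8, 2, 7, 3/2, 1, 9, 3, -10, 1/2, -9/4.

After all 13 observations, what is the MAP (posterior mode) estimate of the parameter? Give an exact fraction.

-95/269

obs 1: x=-5/2 → posterior Normal(-35/29, 30/29)
obs 2: x=-9/2 → posterior Normal(-125/49, 30/49)
obs 3: x=-9/4 → posterior Normal(-170/69, 10/23)
obs 4: x=-8 → posterior Normal(-330/89, 30/89)
obs 5: x=2 → posterior Normal(-290/109, 30/109)
obs 6: x=7 → posterior Normal(-50/43, 10/43)
obs 7: x=3/2 → posterior Normal(-120/149, 30/149)
obs 8: x=1 → posterior Normal(-100/169, 30/169)
obs 9: x=9 → posterior Normal(80/189, 10/63)
obs 10: x=3 → posterior Normal(140/209, 30/209)
obs 11: x=-10 → posterior Normal(-60/229, 30/229)
obs 12: x=1/2 → posterior Normal(-50/249, 10/83)
obs 13: x=-9/4 → posterior Normal(-95/269, 30/269)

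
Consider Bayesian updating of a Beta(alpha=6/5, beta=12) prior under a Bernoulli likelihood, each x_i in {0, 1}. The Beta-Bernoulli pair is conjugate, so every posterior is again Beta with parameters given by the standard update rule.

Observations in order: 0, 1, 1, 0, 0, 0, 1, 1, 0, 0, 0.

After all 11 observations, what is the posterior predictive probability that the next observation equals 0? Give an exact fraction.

obs 1: x=0 → posterior Beta(6/5, 13)
obs 2: x=1 → posterior Beta(11/5, 13)
obs 3: x=1 → posterior Beta(16/5, 13)
obs 4: x=0 → posterior Beta(16/5, 14)
obs 5: x=0 → posterior Beta(16/5, 15)
obs 6: x=0 → posterior Beta(16/5, 16)
obs 7: x=1 → posterior Beta(21/5, 16)
obs 8: x=1 → posterior Beta(26/5, 16)
obs 9: x=0 → posterior Beta(26/5, 17)
obs 10: x=0 → posterior Beta(26/5, 18)
obs 11: x=0 → posterior Beta(26/5, 19)

95/121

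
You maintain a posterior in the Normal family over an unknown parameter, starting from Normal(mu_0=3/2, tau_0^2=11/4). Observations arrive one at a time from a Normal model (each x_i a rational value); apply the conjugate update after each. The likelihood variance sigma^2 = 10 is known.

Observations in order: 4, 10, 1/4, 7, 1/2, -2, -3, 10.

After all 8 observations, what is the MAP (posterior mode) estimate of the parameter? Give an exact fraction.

1417/512

obs 1: x=4 → posterior Normal(104/51, 110/51)
obs 2: x=10 → posterior Normal(107/31, 55/31)
obs 3: x=1/4 → posterior Normal(867/292, 110/73)
obs 4: x=7 → posterior Normal(1175/336, 55/42)
obs 5: x=1/2 → posterior Normal(63/20, 22/19)
obs 6: x=-2 → posterior Normal(1109/424, 55/53)
obs 7: x=-3 → posterior Normal(977/468, 110/117)
obs 8: x=10 → posterior Normal(1417/512, 55/64)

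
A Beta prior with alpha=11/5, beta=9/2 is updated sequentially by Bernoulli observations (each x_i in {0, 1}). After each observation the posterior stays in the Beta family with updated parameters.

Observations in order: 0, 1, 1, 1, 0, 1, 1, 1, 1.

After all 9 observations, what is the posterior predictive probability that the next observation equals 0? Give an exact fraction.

obs 1: x=0 → posterior Beta(11/5, 11/2)
obs 2: x=1 → posterior Beta(16/5, 11/2)
obs 3: x=1 → posterior Beta(21/5, 11/2)
obs 4: x=1 → posterior Beta(26/5, 11/2)
obs 5: x=0 → posterior Beta(26/5, 13/2)
obs 6: x=1 → posterior Beta(31/5, 13/2)
obs 7: x=1 → posterior Beta(36/5, 13/2)
obs 8: x=1 → posterior Beta(41/5, 13/2)
obs 9: x=1 → posterior Beta(46/5, 13/2)

65/157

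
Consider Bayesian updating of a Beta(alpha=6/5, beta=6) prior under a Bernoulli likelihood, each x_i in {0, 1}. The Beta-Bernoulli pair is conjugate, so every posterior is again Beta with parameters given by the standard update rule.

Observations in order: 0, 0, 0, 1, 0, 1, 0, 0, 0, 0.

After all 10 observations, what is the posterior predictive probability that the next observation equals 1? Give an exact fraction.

obs 1: x=0 → posterior Beta(6/5, 7)
obs 2: x=0 → posterior Beta(6/5, 8)
obs 3: x=0 → posterior Beta(6/5, 9)
obs 4: x=1 → posterior Beta(11/5, 9)
obs 5: x=0 → posterior Beta(11/5, 10)
obs 6: x=1 → posterior Beta(16/5, 10)
obs 7: x=0 → posterior Beta(16/5, 11)
obs 8: x=0 → posterior Beta(16/5, 12)
obs 9: x=0 → posterior Beta(16/5, 13)
obs 10: x=0 → posterior Beta(16/5, 14)

8/43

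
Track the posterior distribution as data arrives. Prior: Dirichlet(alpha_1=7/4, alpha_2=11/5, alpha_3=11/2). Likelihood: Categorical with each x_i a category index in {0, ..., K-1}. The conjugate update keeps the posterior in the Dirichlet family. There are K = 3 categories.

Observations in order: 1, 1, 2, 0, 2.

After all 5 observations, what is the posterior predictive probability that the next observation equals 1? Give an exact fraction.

obs 1: x=1 → posterior Dirichlet(7/4, 16/5, 11/2)
obs 2: x=1 → posterior Dirichlet(7/4, 21/5, 11/2)
obs 3: x=2 → posterior Dirichlet(7/4, 21/5, 13/2)
obs 4: x=0 → posterior Dirichlet(11/4, 21/5, 13/2)
obs 5: x=2 → posterior Dirichlet(11/4, 21/5, 15/2)

84/289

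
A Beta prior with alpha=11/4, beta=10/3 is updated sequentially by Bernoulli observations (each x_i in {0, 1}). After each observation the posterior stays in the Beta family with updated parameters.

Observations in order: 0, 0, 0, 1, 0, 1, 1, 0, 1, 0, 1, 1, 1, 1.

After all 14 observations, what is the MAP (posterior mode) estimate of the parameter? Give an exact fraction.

obs 1: x=0 → posterior Beta(11/4, 13/3)
obs 2: x=0 → posterior Beta(11/4, 16/3)
obs 3: x=0 → posterior Beta(11/4, 19/3)
obs 4: x=1 → posterior Beta(15/4, 19/3)
obs 5: x=0 → posterior Beta(15/4, 22/3)
obs 6: x=1 → posterior Beta(19/4, 22/3)
obs 7: x=1 → posterior Beta(23/4, 22/3)
obs 8: x=0 → posterior Beta(23/4, 25/3)
obs 9: x=1 → posterior Beta(27/4, 25/3)
obs 10: x=0 → posterior Beta(27/4, 28/3)
obs 11: x=1 → posterior Beta(31/4, 28/3)
obs 12: x=1 → posterior Beta(35/4, 28/3)
obs 13: x=1 → posterior Beta(39/4, 28/3)
obs 14: x=1 → posterior Beta(43/4, 28/3)

117/217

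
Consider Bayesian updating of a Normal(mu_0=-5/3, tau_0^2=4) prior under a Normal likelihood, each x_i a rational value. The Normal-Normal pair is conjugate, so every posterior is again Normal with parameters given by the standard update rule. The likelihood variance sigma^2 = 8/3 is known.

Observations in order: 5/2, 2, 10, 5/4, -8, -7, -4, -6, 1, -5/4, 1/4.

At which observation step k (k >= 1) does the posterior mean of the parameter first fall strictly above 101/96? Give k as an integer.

k = 2

obs 1: x=5/2 → posterior Normal(5/6, 8/5)
obs 2: x=2 → posterior Normal(61/48, 1)
obs 3: x=10 → posterior Normal(241/66, 8/11)
obs 4: x=5/4 → posterior Normal(527/168, 4/7)
obs 5: x=-8 → posterior Normal(239/204, 8/17)
obs 6: x=-7 → posterior Normal(-13/240, 2/5)
obs 7: x=-4 → posterior Normal(-157/276, 8/23)
obs 8: x=-6 → posterior Normal(-373/312, 4/13)
obs 9: x=1 → posterior Normal(-337/348, 8/29)
obs 10: x=-5/4 → posterior Normal(-191/192, 1/4)
obs 11: x=1/4 → posterior Normal(-373/420, 8/35)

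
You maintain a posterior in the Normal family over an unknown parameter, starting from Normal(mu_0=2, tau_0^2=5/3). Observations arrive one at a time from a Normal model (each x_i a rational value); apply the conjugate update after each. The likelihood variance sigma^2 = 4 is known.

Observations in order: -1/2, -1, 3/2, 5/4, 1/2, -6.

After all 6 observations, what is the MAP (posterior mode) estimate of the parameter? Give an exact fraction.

obs 1: x=-1/2 → posterior Normal(43/34, 20/17)
obs 2: x=-1 → posterior Normal(3/4, 10/11)
obs 3: x=3/2 → posterior Normal(8/9, 20/27)
obs 4: x=5/4 → posterior Normal(121/128, 5/8)
obs 5: x=1/2 → posterior Normal(131/148, 20/37)
obs 6: x=-6 → posterior Normal(11/168, 10/21)

11/168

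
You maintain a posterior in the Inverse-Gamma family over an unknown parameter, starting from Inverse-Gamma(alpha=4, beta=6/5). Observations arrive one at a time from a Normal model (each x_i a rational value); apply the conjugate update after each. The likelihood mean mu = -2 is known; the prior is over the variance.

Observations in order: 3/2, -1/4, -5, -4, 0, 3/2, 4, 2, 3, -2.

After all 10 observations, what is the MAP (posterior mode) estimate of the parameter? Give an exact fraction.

9917/1600

obs 1: x=3/2 → posterior Inverse-Gamma(9/2, 293/40)
obs 2: x=-1/4 → posterior Inverse-Gamma(5, 1417/160)
obs 3: x=-5 → posterior Inverse-Gamma(11/2, 2137/160)
obs 4: x=-4 → posterior Inverse-Gamma(6, 2457/160)
obs 5: x=0 → posterior Inverse-Gamma(13/2, 2777/160)
obs 6: x=3/2 → posterior Inverse-Gamma(7, 3757/160)
obs 7: x=4 → posterior Inverse-Gamma(15/2, 6637/160)
obs 8: x=2 → posterior Inverse-Gamma(8, 7917/160)
obs 9: x=3 → posterior Inverse-Gamma(17/2, 9917/160)
obs 10: x=-2 → posterior Inverse-Gamma(9, 9917/160)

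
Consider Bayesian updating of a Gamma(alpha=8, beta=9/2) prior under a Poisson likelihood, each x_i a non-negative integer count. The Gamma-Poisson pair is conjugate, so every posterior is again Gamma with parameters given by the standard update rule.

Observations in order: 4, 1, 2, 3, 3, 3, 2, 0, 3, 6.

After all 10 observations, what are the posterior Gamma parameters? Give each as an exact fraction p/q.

alpha=35, beta=29/2

obs 1: x=4 → posterior Gamma(12, 11/2)
obs 2: x=1 → posterior Gamma(13, 13/2)
obs 3: x=2 → posterior Gamma(15, 15/2)
obs 4: x=3 → posterior Gamma(18, 17/2)
obs 5: x=3 → posterior Gamma(21, 19/2)
obs 6: x=3 → posterior Gamma(24, 21/2)
obs 7: x=2 → posterior Gamma(26, 23/2)
obs 8: x=0 → posterior Gamma(26, 25/2)
obs 9: x=3 → posterior Gamma(29, 27/2)
obs 10: x=6 → posterior Gamma(35, 29/2)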